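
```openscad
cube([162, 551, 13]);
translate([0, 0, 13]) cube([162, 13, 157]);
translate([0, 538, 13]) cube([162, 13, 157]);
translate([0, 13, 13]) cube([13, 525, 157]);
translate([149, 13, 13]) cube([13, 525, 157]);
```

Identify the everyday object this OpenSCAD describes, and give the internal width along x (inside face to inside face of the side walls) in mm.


An open box. The internal width is 136 mm.

A 162×551 base slab with four walls standing on it — an open box. The base is 162 mm wide and the walls are 13 mm thick, so the internal width is 162 − 2 × 13 = 136 mm.


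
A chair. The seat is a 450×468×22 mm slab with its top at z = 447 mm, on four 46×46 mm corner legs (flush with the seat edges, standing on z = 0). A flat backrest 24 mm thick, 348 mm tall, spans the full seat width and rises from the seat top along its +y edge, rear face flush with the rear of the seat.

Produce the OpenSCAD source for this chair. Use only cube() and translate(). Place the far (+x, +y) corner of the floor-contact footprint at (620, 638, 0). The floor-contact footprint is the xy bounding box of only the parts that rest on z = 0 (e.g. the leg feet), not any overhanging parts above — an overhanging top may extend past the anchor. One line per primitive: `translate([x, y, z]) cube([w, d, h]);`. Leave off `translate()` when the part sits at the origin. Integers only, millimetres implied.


translate([170, 170, 425]) cube([450, 468, 22]);
translate([170, 170, 0]) cube([46, 46, 425]);
translate([574, 170, 0]) cube([46, 46, 425]);
translate([170, 592, 0]) cube([46, 46, 425]);
translate([574, 592, 0]) cube([46, 46, 425]);
translate([170, 614, 447]) cube([450, 24, 348]);


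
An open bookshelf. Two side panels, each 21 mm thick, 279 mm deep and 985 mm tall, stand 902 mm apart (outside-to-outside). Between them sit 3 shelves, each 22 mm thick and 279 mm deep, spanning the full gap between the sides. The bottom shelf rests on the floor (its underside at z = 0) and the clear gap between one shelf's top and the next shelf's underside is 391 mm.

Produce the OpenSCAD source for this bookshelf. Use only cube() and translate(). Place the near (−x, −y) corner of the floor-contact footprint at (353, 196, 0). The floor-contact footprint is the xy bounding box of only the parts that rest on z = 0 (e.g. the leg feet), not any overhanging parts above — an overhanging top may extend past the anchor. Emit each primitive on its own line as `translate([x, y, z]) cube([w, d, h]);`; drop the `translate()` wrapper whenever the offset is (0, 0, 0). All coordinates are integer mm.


translate([353, 196, 0]) cube([21, 279, 985]);
translate([1234, 196, 0]) cube([21, 279, 985]);
translate([374, 196, 0]) cube([860, 279, 22]);
translate([374, 196, 413]) cube([860, 279, 22]);
translate([374, 196, 826]) cube([860, 279, 22]);


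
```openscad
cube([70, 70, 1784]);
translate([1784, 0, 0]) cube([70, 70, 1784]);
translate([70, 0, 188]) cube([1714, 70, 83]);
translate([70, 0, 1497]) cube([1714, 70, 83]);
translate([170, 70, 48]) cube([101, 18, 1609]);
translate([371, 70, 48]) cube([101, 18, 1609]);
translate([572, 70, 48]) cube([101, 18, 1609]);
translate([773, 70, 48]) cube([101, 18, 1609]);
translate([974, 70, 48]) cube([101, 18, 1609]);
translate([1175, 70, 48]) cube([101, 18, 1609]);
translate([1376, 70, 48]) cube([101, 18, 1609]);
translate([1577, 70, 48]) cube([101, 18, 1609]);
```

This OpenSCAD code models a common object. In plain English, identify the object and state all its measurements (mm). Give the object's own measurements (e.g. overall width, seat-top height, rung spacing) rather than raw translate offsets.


A fence section. Two 70×70 mm posts, 1784 mm tall, stand on the floor with a clear span of 1714 mm between their inner faces. Two horizontal rails of 70×83 mm section span the gap between the posts with their undersides at z = 188 mm and z = 1497 mm, flush with the posts' −y face. 8 pickets, each 101 mm wide, 18 mm thick and 1609 mm tall, are fixed to the +y face of the rails with their bottoms at z = 48 mm, spaced across the span with a 100 mm gap after the −x post and between neighbouring pickets, with 106 mm left before the +x post.


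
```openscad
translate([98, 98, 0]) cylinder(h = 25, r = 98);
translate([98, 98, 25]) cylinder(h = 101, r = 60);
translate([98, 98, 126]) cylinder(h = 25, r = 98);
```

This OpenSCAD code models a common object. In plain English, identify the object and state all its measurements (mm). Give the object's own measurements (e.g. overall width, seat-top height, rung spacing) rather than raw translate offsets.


A spool: two coaxial disc flanges of radius 98 mm and thickness 25 mm, joined by a core cylinder of radius 60 mm and height 101 mm. The lower flange rests on z = 0 and the three cylinders share a vertical axis.


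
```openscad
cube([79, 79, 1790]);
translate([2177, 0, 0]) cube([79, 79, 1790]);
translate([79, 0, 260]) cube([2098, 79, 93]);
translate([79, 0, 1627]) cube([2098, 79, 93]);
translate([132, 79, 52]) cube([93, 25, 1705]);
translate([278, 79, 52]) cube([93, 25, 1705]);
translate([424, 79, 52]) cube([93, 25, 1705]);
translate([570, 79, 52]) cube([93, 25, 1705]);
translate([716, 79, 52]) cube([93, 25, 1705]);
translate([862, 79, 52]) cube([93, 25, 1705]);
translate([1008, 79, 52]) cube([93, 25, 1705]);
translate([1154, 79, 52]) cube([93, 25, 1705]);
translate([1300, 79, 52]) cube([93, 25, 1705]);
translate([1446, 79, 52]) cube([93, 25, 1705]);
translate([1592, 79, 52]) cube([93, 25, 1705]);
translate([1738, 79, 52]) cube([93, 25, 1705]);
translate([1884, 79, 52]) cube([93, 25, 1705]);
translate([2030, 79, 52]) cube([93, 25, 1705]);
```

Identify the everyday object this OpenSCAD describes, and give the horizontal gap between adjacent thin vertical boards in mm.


A fence section. The picket gap is 53 mm.

Two posts, two rails, 14 pickets — a fence section. Span 2098 mm holds 14 pickets of 93 mm with 15 equal gaps: ⌊(2098 − 14·93) / 15⌋ = 53 mm.


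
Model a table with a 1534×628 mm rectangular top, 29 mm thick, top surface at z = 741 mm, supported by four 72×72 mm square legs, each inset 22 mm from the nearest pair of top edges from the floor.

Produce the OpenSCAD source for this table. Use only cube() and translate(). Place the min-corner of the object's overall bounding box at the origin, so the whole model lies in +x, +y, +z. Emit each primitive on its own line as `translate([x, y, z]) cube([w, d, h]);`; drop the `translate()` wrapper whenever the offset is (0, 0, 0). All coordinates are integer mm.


translate([0, 0, 712]) cube([1534, 628, 29]);
translate([22, 22, 0]) cube([72, 72, 712]);
translate([1440, 22, 0]) cube([72, 72, 712]);
translate([22, 534, 0]) cube([72, 72, 712]);
translate([1440, 534, 0]) cube([72, 72, 712]);


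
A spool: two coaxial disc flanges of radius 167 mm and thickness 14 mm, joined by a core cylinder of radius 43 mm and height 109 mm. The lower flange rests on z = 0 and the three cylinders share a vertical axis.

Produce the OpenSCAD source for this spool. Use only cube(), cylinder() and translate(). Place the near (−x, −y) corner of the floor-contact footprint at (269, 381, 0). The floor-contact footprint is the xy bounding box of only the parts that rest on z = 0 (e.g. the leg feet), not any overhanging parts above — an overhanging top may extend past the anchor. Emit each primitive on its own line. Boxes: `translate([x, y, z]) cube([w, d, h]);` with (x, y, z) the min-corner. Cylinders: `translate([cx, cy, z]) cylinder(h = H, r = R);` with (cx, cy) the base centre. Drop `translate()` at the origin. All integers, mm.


translate([436, 548, 0]) cylinder(h = 14, r = 167);
translate([436, 548, 14]) cylinder(h = 109, r = 43);
translate([436, 548, 123]) cylinder(h = 14, r = 167);


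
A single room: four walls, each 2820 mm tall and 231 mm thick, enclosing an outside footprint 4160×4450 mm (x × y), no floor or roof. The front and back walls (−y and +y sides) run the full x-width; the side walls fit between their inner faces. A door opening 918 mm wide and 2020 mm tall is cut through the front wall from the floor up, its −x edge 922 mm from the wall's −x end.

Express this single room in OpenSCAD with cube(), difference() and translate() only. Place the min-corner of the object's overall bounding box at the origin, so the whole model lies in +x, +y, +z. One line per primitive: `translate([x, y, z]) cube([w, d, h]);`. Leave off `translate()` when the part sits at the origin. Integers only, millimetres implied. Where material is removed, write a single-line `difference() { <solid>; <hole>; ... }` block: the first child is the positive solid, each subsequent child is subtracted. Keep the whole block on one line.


difference() { cube([4160, 231, 2820]); translate([922, 0, 0]) cube([918, 231, 2020]); }
translate([0, 4219, 0]) cube([4160, 231, 2820]);
translate([0, 231, 0]) cube([231, 3988, 2820]);
translate([3929, 231, 0]) cube([231, 3988, 2820]);


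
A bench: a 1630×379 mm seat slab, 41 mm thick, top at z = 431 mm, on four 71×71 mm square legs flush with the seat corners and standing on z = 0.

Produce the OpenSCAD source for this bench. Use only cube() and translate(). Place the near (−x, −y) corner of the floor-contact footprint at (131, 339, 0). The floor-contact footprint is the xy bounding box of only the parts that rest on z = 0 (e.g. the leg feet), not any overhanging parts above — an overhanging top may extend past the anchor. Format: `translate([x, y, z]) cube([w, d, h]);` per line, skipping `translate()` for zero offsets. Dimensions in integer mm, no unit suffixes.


// leg_h = 431 − 41 = 390
translate([131, 339, 390]) cube([1630, 379, 41]);
translate([131, 339, 0]) cube([71, 71, 390]);
translate([131, 647, 0]) cube([71, 71, 390]);
translate([1690, 339, 0]) cube([71, 71, 390]);
translate([1690, 647, 0]) cube([71, 71, 390]);


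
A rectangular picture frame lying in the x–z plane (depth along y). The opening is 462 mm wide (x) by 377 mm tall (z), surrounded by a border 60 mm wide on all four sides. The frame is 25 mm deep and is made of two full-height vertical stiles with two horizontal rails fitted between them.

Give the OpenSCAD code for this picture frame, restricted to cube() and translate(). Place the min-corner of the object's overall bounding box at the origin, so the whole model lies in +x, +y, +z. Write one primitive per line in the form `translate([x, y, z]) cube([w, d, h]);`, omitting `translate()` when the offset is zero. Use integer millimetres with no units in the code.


cube([60, 25, 497]);
translate([522, 0, 0]) cube([60, 25, 497]);
translate([60, 0, 0]) cube([462, 25, 60]);
translate([60, 0, 437]) cube([462, 25, 60]);


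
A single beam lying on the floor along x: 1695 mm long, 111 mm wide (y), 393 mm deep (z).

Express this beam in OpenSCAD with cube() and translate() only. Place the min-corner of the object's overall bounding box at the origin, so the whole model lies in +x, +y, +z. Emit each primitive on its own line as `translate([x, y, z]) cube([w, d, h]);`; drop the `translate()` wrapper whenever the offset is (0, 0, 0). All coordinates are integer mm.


cube([1695, 111, 393]);


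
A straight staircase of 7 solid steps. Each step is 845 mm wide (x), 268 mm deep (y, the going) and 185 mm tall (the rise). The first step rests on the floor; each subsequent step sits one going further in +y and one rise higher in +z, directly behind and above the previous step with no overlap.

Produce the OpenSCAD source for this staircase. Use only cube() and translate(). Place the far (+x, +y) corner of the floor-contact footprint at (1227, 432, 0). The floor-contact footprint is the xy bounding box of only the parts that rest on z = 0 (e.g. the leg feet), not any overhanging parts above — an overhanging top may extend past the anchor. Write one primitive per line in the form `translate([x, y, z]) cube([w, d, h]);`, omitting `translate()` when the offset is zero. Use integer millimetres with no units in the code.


translate([382, 164, 0]) cube([845, 268, 185]);
translate([382, 432, 185]) cube([845, 268, 185]);
translate([382, 700, 370]) cube([845, 268, 185]);
translate([382, 968, 555]) cube([845, 268, 185]);
translate([382, 1236, 740]) cube([845, 268, 185]);
translate([382, 1504, 925]) cube([845, 268, 185]);
translate([382, 1772, 1110]) cube([845, 268, 185]);


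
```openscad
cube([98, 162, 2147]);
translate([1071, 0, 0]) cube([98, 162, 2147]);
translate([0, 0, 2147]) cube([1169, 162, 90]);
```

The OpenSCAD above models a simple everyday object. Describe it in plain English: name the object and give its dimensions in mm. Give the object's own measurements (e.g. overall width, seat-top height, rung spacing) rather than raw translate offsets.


A door frame. The clear opening is 973 mm wide and 2147 mm high. Two 98 mm wide jambs, 162 mm deep, stand either side of the opening from the floor to the top of the opening. A 90 mm thick head sits across the top of both jambs, spanning the full outside width of the frame.


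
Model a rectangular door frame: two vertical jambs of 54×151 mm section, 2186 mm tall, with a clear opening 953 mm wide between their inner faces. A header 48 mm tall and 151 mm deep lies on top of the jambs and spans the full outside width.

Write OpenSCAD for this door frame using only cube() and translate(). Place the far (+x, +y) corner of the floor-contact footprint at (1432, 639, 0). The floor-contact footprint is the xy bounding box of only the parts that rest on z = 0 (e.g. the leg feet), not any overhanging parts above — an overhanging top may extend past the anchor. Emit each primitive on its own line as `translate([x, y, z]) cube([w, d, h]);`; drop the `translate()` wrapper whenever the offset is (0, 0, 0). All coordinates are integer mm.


translate([371, 488, 0]) cube([54, 151, 2186]);
translate([1378, 488, 0]) cube([54, 151, 2186]);
translate([371, 488, 2186]) cube([1061, 151, 48]);


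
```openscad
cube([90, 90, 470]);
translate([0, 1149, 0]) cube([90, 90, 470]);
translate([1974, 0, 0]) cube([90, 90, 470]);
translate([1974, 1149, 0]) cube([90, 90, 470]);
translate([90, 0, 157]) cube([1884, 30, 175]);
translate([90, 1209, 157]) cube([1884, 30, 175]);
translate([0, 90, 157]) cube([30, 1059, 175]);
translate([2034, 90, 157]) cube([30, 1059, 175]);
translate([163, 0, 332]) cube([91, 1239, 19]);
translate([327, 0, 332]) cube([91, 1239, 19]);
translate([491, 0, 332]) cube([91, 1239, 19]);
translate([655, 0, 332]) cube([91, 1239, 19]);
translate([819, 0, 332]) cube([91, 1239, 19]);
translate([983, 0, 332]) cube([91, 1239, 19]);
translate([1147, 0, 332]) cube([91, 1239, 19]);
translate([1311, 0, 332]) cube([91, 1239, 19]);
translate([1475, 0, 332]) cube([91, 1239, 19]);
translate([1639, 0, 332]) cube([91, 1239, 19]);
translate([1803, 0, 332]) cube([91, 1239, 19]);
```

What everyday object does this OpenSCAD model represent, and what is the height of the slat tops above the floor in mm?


A bed frame. The slat-top height is 351 mm.

Four posts, four rails, and a row of slats — a bed frame. Slats sit on the rails at z = 157 + 175 = 332; with slat thickness 19, the top is 351 mm.


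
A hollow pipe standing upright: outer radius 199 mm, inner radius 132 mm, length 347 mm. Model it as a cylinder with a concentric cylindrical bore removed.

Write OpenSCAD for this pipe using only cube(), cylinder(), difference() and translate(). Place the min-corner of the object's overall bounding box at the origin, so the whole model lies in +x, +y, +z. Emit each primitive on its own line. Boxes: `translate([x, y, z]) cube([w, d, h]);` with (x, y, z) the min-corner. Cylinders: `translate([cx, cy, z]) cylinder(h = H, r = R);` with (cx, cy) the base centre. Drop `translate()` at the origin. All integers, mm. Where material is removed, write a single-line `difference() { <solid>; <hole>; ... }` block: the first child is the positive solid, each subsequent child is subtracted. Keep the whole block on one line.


difference() { translate([199, 199, 0]) cylinder(h = 347, r = 199); translate([199, 199, 0]) cylinder(h = 347, r = 132); }


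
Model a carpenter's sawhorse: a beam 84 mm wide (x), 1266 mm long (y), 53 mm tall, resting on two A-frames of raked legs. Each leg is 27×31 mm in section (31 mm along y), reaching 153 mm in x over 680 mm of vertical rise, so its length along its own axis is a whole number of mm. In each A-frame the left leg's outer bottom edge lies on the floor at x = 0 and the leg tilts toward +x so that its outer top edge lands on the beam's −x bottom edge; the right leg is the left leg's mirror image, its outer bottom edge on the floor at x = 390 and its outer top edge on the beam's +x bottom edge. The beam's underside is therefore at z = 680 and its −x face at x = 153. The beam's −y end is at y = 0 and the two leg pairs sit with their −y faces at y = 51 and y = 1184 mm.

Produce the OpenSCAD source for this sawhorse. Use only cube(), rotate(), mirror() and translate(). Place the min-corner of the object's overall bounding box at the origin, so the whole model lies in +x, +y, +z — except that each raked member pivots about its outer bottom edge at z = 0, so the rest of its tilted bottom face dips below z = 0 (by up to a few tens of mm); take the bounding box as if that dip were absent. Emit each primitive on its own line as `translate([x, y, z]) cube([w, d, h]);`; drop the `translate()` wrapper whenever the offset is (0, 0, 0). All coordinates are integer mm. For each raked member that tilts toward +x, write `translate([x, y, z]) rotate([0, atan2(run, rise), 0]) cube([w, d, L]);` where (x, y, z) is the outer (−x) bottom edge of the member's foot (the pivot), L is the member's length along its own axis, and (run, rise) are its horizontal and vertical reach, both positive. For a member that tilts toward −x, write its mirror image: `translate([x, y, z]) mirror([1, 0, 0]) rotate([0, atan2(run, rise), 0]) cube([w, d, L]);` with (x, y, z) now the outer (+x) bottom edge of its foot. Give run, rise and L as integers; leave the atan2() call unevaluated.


// leg length = √(153² + 680²) = 697
// right-leg outer foot x = 2·153 + 84 = 390
// beam min-corner = (153, 0, 680)
translate([153, 0, 680]) cube([84, 1266, 53]);
translate([0, 51, 0]) rotate([0, atan2(153, 680), 0]) cube([27, 31, 697]);
translate([390, 51, 0]) mirror([1, 0, 0]) rotate([0, atan2(153, 680), 0]) cube([27, 31, 697]);
translate([0, 1184, 0]) rotate([0, atan2(153, 680), 0]) cube([27, 31, 697]);
translate([390, 1184, 0]) mirror([1, 0, 0]) rotate([0, atan2(153, 680), 0]) cube([27, 31, 697]);


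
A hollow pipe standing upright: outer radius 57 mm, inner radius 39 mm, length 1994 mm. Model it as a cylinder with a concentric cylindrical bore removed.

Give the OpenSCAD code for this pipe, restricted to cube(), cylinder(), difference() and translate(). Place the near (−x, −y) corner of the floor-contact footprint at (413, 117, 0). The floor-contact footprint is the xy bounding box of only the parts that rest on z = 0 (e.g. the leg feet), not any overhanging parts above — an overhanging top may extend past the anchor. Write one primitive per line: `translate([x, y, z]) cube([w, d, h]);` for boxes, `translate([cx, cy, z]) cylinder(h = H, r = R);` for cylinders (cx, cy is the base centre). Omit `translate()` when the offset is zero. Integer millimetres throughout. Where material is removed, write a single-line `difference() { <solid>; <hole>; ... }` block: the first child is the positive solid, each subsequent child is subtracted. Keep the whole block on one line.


difference() { translate([470, 174, 0]) cylinder(h = 1994, r = 57); translate([470, 174, 0]) cylinder(h = 1994, r = 39); }


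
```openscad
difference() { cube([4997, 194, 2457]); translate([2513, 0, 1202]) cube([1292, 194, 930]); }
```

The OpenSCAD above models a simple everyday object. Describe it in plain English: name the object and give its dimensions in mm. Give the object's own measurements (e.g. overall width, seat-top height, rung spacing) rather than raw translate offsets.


A wall 4997 mm long (x), 194 mm thick (y), 2457 mm tall, with a rectangular window opening cut through it. The opening is 1292 mm wide and 930 mm tall; its sill is at z = 1202 mm and its near (−x) edge is 2513 mm from the wall's −x end. The opening passes through the full wall thickness.


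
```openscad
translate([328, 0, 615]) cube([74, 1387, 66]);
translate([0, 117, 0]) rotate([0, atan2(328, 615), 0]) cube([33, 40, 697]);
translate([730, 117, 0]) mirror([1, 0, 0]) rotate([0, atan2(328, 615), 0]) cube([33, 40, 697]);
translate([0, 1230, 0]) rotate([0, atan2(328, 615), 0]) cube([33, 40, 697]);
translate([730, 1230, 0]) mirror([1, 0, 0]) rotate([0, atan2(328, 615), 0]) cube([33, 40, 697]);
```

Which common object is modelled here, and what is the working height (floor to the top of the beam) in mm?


A sawhorse. The overall height is 681 mm.

A beam across two mirrored pairs of raked legs — a sawhorse. The beam's underside is at z = 615 (matching the legs' vertical rise in atan2(328, 615)) and the beam is 66 mm tall, so its top is at 615 + 66 = 681 mm. The raked legs top out at the beam's underside, so that is the highest point.


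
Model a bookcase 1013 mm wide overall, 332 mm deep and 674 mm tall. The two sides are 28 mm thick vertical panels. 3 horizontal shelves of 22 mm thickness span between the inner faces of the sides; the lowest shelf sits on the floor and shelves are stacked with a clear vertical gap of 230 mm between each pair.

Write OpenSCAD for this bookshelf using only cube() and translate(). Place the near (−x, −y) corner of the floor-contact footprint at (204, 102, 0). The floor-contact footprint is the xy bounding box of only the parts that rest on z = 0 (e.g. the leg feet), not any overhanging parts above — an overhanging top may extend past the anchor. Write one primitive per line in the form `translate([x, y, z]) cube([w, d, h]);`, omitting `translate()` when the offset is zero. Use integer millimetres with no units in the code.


translate([204, 102, 0]) cube([28, 332, 674]);
translate([1189, 102, 0]) cube([28, 332, 674]);
translate([232, 102, 0]) cube([957, 332, 22]);
translate([232, 102, 252]) cube([957, 332, 22]);
translate([232, 102, 504]) cube([957, 332, 22]);


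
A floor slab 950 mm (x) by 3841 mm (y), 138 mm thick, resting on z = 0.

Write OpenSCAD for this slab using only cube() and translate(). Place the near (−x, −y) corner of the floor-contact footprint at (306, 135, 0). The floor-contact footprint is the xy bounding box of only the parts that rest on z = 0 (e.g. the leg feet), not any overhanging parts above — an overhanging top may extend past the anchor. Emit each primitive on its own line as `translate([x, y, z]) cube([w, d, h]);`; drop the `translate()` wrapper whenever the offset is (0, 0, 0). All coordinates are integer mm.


translate([306, 135, 0]) cube([950, 3841, 138]);


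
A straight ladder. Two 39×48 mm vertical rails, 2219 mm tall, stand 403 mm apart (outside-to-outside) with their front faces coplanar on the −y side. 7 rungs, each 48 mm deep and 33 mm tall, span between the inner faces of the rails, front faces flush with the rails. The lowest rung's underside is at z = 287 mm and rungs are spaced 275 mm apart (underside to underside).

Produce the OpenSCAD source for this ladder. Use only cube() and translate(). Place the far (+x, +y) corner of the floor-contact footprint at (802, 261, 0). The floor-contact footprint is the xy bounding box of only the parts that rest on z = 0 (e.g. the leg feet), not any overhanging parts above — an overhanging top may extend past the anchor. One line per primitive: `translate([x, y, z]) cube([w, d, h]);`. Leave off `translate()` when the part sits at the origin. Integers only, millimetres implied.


translate([399, 213, 0]) cube([39, 48, 2219]);
translate([763, 213, 0]) cube([39, 48, 2219]);
translate([438, 213, 287]) cube([325, 48, 33]);
translate([438, 213, 562]) cube([325, 48, 33]);
translate([438, 213, 837]) cube([325, 48, 33]);
translate([438, 213, 1112]) cube([325, 48, 33]);
translate([438, 213, 1387]) cube([325, 48, 33]);
translate([438, 213, 1662]) cube([325, 48, 33]);
translate([438, 213, 1937]) cube([325, 48, 33]);


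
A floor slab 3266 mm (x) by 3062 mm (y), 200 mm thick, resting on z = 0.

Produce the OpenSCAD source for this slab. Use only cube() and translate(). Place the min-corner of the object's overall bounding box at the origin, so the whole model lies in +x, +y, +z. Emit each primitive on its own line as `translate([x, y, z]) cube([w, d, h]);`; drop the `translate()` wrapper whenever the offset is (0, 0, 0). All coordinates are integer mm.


cube([3266, 3062, 200]);


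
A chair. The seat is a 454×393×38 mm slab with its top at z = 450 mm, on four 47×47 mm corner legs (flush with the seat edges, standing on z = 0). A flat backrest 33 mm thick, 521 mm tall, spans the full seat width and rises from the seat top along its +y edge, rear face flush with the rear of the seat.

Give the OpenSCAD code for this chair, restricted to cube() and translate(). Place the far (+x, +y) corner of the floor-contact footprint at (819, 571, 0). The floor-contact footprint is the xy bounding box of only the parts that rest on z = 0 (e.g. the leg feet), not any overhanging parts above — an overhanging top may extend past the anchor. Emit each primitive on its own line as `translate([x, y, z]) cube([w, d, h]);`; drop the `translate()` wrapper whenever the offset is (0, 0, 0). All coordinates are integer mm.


translate([365, 178, 412]) cube([454, 393, 38]);
translate([365, 178, 0]) cube([47, 47, 412]);
translate([772, 178, 0]) cube([47, 47, 412]);
translate([365, 524, 0]) cube([47, 47, 412]);
translate([772, 524, 0]) cube([47, 47, 412]);
translate([365, 538, 450]) cube([454, 33, 521]);


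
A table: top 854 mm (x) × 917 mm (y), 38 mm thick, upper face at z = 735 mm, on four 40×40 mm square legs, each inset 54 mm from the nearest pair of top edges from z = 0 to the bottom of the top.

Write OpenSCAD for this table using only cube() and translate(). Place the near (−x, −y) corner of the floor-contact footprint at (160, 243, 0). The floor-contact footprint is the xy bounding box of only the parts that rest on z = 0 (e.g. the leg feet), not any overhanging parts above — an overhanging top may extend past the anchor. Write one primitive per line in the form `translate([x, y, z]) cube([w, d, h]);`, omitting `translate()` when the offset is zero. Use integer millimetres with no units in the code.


translate([106, 189, 697]) cube([854, 917, 38]);
translate([160, 243, 0]) cube([40, 40, 697]);
translate([866, 243, 0]) cube([40, 40, 697]);
translate([160, 1012, 0]) cube([40, 40, 697]);
translate([866, 1012, 0]) cube([40, 40, 697]);


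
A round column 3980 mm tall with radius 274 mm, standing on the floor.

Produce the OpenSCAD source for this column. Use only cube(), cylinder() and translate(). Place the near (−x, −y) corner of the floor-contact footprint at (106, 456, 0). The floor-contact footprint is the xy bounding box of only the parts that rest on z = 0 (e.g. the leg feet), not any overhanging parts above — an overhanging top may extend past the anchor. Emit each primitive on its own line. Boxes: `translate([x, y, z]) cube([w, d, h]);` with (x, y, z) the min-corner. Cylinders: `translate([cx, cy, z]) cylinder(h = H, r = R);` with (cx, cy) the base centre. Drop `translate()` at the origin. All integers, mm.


translate([380, 730, 0]) cylinder(h = 3980, r = 274);


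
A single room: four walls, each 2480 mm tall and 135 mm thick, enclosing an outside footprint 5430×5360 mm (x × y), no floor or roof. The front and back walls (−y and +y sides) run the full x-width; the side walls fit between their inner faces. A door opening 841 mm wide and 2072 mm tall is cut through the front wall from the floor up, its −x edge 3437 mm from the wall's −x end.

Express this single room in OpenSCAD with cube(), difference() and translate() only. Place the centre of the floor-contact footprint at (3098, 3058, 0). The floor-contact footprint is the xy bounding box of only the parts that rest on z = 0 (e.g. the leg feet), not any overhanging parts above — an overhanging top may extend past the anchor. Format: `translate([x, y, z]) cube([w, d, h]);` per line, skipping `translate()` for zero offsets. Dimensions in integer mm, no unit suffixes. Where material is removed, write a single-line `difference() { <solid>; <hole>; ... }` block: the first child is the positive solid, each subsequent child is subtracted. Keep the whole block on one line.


difference() { translate([383, 378, 0]) cube([5430, 135, 2480]); translate([3820, 378, 0]) cube([841, 135, 2072]); }
translate([383, 5603, 0]) cube([5430, 135, 2480]);
translate([383, 513, 0]) cube([135, 5090, 2480]);
translate([5678, 513, 0]) cube([135, 5090, 2480]);


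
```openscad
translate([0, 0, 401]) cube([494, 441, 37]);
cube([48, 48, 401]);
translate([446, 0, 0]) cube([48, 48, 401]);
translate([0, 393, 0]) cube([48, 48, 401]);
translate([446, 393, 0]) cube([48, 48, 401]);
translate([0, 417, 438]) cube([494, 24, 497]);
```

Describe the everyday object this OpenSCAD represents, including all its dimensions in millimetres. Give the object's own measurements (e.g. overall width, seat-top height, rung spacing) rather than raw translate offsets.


A chair. The seat is a 494×441×37 mm slab with its top at z = 438 mm, on four 48×48 mm corner legs (flush with the seat edges, standing on z = 0). A flat backrest 24 mm thick, 497 mm tall, spans the full seat width and rises from the seat top along its +y edge, rear face flush with the rear of the seat.


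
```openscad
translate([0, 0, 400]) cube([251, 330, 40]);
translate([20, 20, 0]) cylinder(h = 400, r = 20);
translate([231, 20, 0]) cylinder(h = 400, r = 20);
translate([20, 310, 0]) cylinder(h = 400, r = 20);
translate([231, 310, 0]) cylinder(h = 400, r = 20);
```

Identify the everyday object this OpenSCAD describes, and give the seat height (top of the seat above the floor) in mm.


A stool. The seat height is 440 mm.

A 251×330×40 slab at z = 400 on four corner cylinders — a stool. The seat top is 400 + 40 = 440 mm.


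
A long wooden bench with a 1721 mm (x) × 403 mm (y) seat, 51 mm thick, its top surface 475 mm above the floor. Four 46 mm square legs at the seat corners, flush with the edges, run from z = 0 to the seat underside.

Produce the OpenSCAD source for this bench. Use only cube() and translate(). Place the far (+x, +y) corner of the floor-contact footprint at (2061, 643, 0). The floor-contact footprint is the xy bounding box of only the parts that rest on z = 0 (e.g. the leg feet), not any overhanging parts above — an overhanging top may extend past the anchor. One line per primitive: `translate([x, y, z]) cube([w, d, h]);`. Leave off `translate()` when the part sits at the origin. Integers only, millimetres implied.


// leg_h = 475 − 51 = 424
translate([340, 240, 424]) cube([1721, 403, 51]);
translate([340, 240, 0]) cube([46, 46, 424]);
translate([340, 597, 0]) cube([46, 46, 424]);
translate([2015, 240, 0]) cube([46, 46, 424]);
translate([2015, 597, 0]) cube([46, 46, 424]);


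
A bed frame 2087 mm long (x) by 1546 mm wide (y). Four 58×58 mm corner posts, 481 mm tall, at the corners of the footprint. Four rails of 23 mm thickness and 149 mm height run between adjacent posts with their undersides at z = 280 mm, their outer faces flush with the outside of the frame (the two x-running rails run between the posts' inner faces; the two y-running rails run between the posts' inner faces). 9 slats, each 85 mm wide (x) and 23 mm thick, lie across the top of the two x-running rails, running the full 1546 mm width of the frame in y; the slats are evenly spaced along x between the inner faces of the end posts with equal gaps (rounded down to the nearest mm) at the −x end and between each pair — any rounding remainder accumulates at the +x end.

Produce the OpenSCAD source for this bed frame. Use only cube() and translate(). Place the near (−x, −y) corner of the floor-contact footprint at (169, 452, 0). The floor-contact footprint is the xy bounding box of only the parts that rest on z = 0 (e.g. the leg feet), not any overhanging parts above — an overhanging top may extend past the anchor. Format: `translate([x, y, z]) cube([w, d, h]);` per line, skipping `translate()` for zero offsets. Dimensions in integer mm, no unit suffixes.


// slat z = rail_z + rail_h = 280 + 149 = 429
// slat gap = ⌊(1971 − 9·85) / 10⌋ = 120
translate([169, 452, 0]) cube([58, 58, 481]);
translate([169, 1940, 0]) cube([58, 58, 481]);
translate([2198, 452, 0]) cube([58, 58, 481]);
translate([2198, 1940, 0]) cube([58, 58, 481]);
translate([227, 452, 280]) cube([1971, 23, 149]);
translate([227, 1975, 280]) cube([1971, 23, 149]);
translate([169, 510, 280]) cube([23, 1430, 149]);
translate([2233, 510, 280]) cube([23, 1430, 149]);
translate([347, 452, 429]) cube([85, 1546, 23]);
translate([552, 452, 429]) cube([85, 1546, 23]);
translate([757, 452, 429]) cube([85, 1546, 23]);
translate([962, 452, 429]) cube([85, 1546, 23]);
translate([1167, 452, 429]) cube([85, 1546, 23]);
translate([1372, 452, 429]) cube([85, 1546, 23]);
translate([1577, 452, 429]) cube([85, 1546, 23]);
translate([1782, 452, 429]) cube([85, 1546, 23]);
translate([1987, 452, 429]) cube([85, 1546, 23]);


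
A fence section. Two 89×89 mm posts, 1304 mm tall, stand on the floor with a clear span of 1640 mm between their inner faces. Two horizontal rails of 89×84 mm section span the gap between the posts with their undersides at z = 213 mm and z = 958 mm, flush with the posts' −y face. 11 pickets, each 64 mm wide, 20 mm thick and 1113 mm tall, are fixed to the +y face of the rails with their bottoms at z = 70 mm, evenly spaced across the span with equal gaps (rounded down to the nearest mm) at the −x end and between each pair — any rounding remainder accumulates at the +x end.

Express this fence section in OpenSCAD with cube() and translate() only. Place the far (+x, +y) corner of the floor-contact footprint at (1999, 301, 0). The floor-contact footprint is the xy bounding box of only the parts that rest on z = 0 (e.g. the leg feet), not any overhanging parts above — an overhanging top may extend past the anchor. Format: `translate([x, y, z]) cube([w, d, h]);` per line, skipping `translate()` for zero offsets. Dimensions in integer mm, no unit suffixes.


translate([181, 212, 0]) cube([89, 89, 1304]);
translate([1910, 212, 0]) cube([89, 89, 1304]);
translate([270, 212, 213]) cube([1640, 89, 84]);
translate([270, 212, 958]) cube([1640, 89, 84]);
translate([348, 301, 70]) cube([64, 20, 1113]);
translate([490, 301, 70]) cube([64, 20, 1113]);
translate([632, 301, 70]) cube([64, 20, 1113]);
translate([774, 301, 70]) cube([64, 20, 1113]);
translate([916, 301, 70]) cube([64, 20, 1113]);
translate([1058, 301, 70]) cube([64, 20, 1113]);
translate([1200, 301, 70]) cube([64, 20, 1113]);
translate([1342, 301, 70]) cube([64, 20, 1113]);
translate([1484, 301, 70]) cube([64, 20, 1113]);
translate([1626, 301, 70]) cube([64, 20, 1113]);
translate([1768, 301, 70]) cube([64, 20, 1113]);


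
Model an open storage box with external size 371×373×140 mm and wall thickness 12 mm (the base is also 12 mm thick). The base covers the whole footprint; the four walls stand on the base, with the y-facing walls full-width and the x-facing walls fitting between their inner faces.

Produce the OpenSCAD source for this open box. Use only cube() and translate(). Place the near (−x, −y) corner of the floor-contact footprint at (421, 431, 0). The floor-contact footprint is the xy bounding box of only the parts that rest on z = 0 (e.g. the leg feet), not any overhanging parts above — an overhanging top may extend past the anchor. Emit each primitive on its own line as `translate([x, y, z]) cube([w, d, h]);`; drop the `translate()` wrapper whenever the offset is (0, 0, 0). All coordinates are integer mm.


translate([421, 431, 0]) cube([371, 373, 12]);
translate([421, 431, 12]) cube([371, 12, 128]);
translate([421, 792, 12]) cube([371, 12, 128]);
translate([421, 443, 12]) cube([12, 349, 128]);
translate([780, 443, 12]) cube([12, 349, 128]);


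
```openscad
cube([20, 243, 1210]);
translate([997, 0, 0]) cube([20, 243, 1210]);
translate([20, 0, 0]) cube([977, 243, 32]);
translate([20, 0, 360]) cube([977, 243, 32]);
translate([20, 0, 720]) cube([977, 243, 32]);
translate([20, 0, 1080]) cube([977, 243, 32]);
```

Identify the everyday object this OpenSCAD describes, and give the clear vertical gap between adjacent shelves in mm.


A bookshelf. The clear shelf gap is 328 mm.

Two tall side panels with 4 horizontal boards between them — a bookshelf. The first two shelf undersides are at z = 0 and z = 360; with shelf thickness 32, the clear gap is 360 − 0 − 32 = 328 mm.


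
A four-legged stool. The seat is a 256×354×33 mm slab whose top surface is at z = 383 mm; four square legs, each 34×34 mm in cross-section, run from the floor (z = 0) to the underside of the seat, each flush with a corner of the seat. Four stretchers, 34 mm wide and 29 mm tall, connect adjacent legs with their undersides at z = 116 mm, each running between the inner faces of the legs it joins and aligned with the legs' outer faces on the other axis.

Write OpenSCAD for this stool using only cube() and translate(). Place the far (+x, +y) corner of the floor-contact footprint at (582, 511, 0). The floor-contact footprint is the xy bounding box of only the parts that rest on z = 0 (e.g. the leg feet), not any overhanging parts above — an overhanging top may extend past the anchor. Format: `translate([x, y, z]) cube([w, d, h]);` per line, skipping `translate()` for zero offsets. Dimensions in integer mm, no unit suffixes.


translate([326, 157, 350]) cube([256, 354, 33]);
translate([326, 157, 0]) cube([34, 34, 350]);
translate([548, 157, 0]) cube([34, 34, 350]);
translate([326, 477, 0]) cube([34, 34, 350]);
translate([548, 477, 0]) cube([34, 34, 350]);
translate([360, 157, 116]) cube([188, 34, 29]);
translate([360, 477, 116]) cube([188, 34, 29]);
translate([326, 191, 116]) cube([34, 286, 29]);
translate([548, 191, 116]) cube([34, 286, 29]);


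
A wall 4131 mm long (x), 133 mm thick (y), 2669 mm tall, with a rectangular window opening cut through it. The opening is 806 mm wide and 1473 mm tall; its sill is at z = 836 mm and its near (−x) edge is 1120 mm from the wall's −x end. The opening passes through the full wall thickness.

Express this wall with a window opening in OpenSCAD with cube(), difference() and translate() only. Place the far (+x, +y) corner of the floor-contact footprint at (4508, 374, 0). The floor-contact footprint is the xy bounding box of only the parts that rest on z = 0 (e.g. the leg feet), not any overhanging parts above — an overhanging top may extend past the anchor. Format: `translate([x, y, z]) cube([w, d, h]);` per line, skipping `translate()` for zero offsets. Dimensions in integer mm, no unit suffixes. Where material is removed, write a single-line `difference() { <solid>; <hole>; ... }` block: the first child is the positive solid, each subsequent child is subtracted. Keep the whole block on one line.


difference() { translate([377, 241, 0]) cube([4131, 133, 2669]); translate([1497, 241, 836]) cube([806, 133, 1473]); }


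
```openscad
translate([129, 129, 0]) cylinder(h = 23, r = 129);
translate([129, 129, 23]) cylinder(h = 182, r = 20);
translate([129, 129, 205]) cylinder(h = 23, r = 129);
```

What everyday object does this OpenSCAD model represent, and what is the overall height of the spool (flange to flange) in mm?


A spool. The overall height is 228 mm.

Three coaxial cylinders, large–small–large — a spool. Two 23 mm flanges and a 182 mm core give 23 + 182 + 23 = 228 mm.


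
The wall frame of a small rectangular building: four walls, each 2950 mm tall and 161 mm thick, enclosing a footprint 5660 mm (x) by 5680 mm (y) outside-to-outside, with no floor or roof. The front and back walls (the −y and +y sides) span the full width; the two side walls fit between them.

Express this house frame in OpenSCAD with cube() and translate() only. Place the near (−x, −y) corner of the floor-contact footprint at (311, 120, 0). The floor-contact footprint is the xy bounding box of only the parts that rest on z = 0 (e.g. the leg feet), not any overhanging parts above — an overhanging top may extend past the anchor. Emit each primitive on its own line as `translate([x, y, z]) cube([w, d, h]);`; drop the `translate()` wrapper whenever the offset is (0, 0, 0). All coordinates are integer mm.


translate([311, 120, 0]) cube([5660, 161, 2950]);
translate([311, 5639, 0]) cube([5660, 161, 2950]);
translate([311, 281, 0]) cube([161, 5358, 2950]);
translate([5810, 281, 0]) cube([161, 5358, 2950]);
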